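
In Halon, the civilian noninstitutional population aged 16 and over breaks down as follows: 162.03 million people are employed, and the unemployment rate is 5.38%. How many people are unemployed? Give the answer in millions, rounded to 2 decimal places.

About 9.21 million are unemployed.

Let U be the number unemployed. The labor force is E + U, and U/(E+U) = 0.0538.
So U = 0.0538 × 162.03 / (1 − 0.0538) = 8.7172 / 0.9462 ≈ 9.21 million.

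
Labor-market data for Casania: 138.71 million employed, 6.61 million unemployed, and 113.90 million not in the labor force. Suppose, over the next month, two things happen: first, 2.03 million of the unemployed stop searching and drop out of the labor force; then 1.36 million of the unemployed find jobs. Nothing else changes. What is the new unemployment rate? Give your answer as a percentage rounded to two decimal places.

New unemployment rate ≈ 2.25%.

Initially, labor force = 138.71 + 6.61 = 145.32 million, so u = 6.61/145.32 = 4.55%.
After the first change, unemployed and labor force both fall by 2.03 → E = 138.71, U = 4.58, labor force = 143.29 million.
After the second change, unemployed falls and employed rises by 1.36; labor force unchanged → E = 140.07, U = 3.22, labor force = 143.29 million.
New unemployment rate = 3.22 / 143.29 = 2.25%.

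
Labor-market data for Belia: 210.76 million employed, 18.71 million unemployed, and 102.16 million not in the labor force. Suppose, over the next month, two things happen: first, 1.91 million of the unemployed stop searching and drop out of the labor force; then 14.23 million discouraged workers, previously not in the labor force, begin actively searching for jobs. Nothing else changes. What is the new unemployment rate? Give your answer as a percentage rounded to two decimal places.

New unemployment rate ≈ 12.83%.

Initially, labor force = 210.76 + 18.71 = 229.47 million, so u = 18.71/229.47 = 8.15%.
After the first change, unemployed and labor force both fall by 1.91 → E = 210.76, U = 16.80, labor force = 227.56 million.
After the second change, unemployed and labor force both rise by 14.23 → E = 210.76, U = 31.03, labor force = 241.79 million.
New unemployment rate = 31.03 / 241.79 = 12.83%.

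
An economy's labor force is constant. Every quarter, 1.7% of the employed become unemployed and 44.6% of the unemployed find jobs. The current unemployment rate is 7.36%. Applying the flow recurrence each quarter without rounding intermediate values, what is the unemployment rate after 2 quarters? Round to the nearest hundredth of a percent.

With a fixed labor force, u_{t+1} = u_t + s·(1−u_t) − f·u_t = u_t·(1−s−f) + s.
Here 1−s−f = 0.537 and s = 0.017.
u_1 = 0.073600 × 0.537 + 0.017 = 0.056523.
u_2 = 0.056523 × 0.537 + 0.017 = 0.047353.

Unemployment rate after two quarters ≈ 4.74%.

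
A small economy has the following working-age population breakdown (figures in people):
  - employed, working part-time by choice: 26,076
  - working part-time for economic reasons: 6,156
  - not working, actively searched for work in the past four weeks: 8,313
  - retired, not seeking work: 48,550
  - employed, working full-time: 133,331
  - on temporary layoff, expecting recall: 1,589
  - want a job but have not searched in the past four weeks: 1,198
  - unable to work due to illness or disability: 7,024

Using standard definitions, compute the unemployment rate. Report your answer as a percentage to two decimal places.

Unemployment rate ≈ 5.64%.

Employed = 26,076 + 6,156 + 133,331 = 165,563 (anyone who worked, including part-time for economic reasons, counts as employed).
Unemployed = 8,313 + 1,589 = 9,902 (jobless and actively searching, or on temporary layoff).
Labor force = 165,563 + 9,902 = 175,465.
Unemployment rate = 9,902 / 175,465 = 5.64%.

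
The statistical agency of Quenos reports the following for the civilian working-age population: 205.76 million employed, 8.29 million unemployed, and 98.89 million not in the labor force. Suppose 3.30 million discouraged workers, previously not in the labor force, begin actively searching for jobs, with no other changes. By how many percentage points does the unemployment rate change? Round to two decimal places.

Initially, labor force = 205.76 + 8.29 = 214.05 million, so u = 8.29/214.05 = 3.87%.
After the change, unemployed and labor force both rise by 3.30 → E = 205.76, U = 11.59, labor force = 217.35 million.
New unemployment rate = 11.59 / 217.35 = 5.33%.
Change = 5.33% − 3.87% = +1.46 percentage points.

The unemployment rate changes by +1.46 percentage points.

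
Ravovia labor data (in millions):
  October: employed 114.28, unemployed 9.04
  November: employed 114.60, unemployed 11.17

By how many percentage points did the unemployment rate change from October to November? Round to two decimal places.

The unemployment rate changed by +1.55 percentage points.

October: labor force = 114.28 + 9.04 = 123.32; u = 9.04/123.32 = 7.33%.
November: labor force = 114.60 + 11.17 = 125.77; u = 11.17/125.77 = 8.88%.
Change = 8.88% − 7.33% = +1.55 pp.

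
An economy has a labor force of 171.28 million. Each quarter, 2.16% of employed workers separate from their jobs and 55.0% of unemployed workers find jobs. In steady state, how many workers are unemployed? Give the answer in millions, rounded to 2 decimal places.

Steady-state unemployment rate u* = s/(s+f) = 2.16/(2.16+55.0) = 0.037789.
Unemployed = u* × labor force = 0.037789 × 171.28 ≈ 6.47 million.

About 6.47 million are unemployed in steady state.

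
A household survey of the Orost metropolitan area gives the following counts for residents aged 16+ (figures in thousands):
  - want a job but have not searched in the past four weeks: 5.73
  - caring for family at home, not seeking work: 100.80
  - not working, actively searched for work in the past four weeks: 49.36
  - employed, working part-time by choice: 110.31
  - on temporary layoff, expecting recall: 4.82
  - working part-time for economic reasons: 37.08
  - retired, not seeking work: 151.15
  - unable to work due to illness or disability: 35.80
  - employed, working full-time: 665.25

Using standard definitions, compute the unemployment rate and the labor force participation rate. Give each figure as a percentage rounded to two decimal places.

Employed = 110.31 + 37.08 + 665.25 = 812.64 thousand (anyone who worked, including part-time for economic reasons, counts as employed).
Unemployed = 49.36 + 4.82 = 54.18 thousand (jobless and actively searching, or on temporary layoff).
Labor force = 812.64 + 54.18 = 866.82 thousand.
Not in labor force = 5.73 + 100.80 + 151.15 + 35.80 = 293.48 thousand (those not working and not actively searching are outside the labor force — including those who want a job but have given up searching).
Civilian working-age population = 866.82 + 293.48 = 1,160.30 thousand.
Unemployment rate = 54.18 / 866.82 = 6.25%.
Labor force participation rate = 866.82 / 1,160.30 = 74.71%.

Unemployment rate ≈ 6.25%; labor force participation rate ≈ 74.71%.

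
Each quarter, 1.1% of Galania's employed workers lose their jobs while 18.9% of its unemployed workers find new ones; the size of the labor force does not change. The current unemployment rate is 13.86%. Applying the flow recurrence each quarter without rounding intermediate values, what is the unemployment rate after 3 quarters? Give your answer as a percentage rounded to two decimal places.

Unemployment rate after three quarters ≈ 9.78%.

With a fixed labor force, u_{t+1} = u_t + s·(1−u_t) − f·u_t = u_t·(1−s−f) + s.
Here 1−s−f = 0.800 and s = 0.011.
u_1 = 0.138600 × 0.800 + 0.011 = 0.121880.
u_2 = 0.121880 × 0.800 + 0.011 = 0.108504.
u_3 = 0.108504 × 0.800 + 0.011 = 0.097803.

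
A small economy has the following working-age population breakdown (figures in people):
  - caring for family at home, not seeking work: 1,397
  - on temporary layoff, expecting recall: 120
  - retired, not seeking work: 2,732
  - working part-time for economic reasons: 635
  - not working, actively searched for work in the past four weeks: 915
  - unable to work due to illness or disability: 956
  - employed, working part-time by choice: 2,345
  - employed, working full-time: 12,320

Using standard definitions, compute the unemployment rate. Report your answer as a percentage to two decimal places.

Unemployment rate ≈ 6.34%.

Employed = 635 + 2,345 + 12,320 = 15,300 (anyone who worked, including part-time for economic reasons, counts as employed).
Unemployed = 120 + 915 = 1,035 (jobless and actively searching, or on temporary layoff).
Labor force = 15,300 + 1,035 = 16,335.
Unemployment rate = 1,035 / 16,335 = 6.34%.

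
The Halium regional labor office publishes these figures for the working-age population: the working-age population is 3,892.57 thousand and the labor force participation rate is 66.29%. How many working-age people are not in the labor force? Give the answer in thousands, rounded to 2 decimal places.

Share not in the labor force = 1 − 0.6629 = 0.3371.
Not in labor force = 0.3371 × 3,892.57 ≈ 1,312.19 thousand.

About 1,312.19 thousand are not in the labor force.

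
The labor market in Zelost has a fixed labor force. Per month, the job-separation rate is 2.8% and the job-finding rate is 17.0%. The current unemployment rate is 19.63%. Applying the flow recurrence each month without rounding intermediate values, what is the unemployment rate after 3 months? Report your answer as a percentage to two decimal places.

With a fixed labor force, u_{t+1} = u_t + s·(1−u_t) − f·u_t = u_t·(1−s−f) + s.
Here 1−s−f = 0.802 and s = 0.028.
u_1 = 0.196300 × 0.802 + 0.028 = 0.185433.
u_2 = 0.185433 × 0.802 + 0.028 = 0.176717.
u_3 = 0.176717 × 0.802 + 0.028 = 0.169727.

Unemployment rate after three months ≈ 16.97%.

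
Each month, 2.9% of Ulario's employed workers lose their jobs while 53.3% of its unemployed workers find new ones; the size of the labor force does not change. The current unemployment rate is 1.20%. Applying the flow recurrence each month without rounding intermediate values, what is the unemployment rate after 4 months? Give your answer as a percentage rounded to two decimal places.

With a fixed labor force, u_{t+1} = u_t + s·(1−u_t) − f·u_t = u_t·(1−s−f) + s.
Here 1−s−f = 0.438 and s = 0.029.
u_1 = 0.012000 × 0.438 + 0.029 = 0.034256.
u_2 = 0.034256 × 0.438 + 0.029 = 0.044004.
u_3 = 0.044004 × 0.438 + 0.029 = 0.048274.
u_4 = 0.048274 × 0.438 + 0.029 = 0.050144.

Unemployment rate after four months ≈ 5.01%.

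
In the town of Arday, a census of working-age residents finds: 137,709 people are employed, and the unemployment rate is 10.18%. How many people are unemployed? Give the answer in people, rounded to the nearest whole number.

Let U be the number unemployed. The labor force is E + U, and U/(E+U) = 0.1018.
So U = 0.1018 × 137,709 / (1 − 0.1018) = 14018.78 / 0.8982 ≈ 15,608.

About 15,608 are unemployed.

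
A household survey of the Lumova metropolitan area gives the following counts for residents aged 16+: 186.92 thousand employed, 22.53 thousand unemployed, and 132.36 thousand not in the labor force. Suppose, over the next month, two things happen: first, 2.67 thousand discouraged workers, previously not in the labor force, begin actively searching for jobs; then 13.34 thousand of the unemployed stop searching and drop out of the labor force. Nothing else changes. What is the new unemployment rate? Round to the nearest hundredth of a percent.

Initially, labor force = 186.92 + 22.53 = 209.45 thousand, so u = 22.53/209.45 = 10.76%.
After the first change, unemployed and labor force both rise by 2.67 → E = 186.92, U = 25.20, labor force = 212.12 thousand.
After the second change, unemployed and labor force both fall by 13.34 → E = 186.92, U = 11.86, labor force = 198.78 thousand.
New unemployment rate = 11.86 / 198.78 = 5.97%.

New unemployment rate ≈ 5.97%.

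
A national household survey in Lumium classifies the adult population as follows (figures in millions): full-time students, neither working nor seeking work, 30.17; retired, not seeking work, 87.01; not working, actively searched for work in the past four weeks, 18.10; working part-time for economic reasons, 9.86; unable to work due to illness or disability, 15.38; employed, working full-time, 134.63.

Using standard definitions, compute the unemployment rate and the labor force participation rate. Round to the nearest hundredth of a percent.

Unemployment rate ≈ 11.13%; labor force participation rate ≈ 55.09%.

Employed = 9.86 + 134.63 = 144.49 million (anyone who worked, including part-time for economic reasons, counts as employed).
Unemployed = 18.10 million.
Labor force = 144.49 + 18.10 = 162.59 million.
Not in labor force = 30.17 + 87.01 + 15.38 = 132.56 million (those not working and not actively searching are outside the labor force).
Civilian working-age population = 162.59 + 132.56 = 295.15 million.
Unemployment rate = 18.10 / 162.59 = 11.13%.
Labor force participation rate = 162.59 / 295.15 = 55.09%.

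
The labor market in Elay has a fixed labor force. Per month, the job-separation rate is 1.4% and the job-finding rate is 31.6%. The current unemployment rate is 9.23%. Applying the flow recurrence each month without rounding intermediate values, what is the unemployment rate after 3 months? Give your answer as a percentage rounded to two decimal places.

Unemployment rate after three months ≈ 5.74%.

With a fixed labor force, u_{t+1} = u_t + s·(1−u_t) − f·u_t = u_t·(1−s−f) + s.
Here 1−s−f = 0.670 and s = 0.014.
u_1 = 0.092300 × 0.670 + 0.014 = 0.075841.
u_2 = 0.075841 × 0.670 + 0.014 = 0.064813.
u_3 = 0.064813 × 0.670 + 0.014 = 0.057425.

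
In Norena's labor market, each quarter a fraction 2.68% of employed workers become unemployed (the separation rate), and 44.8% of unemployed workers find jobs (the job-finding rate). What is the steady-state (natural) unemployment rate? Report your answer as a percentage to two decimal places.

Steady-state unemployment rate ≈ 5.64%.

At steady state the flows balance: s·E = f·U, so U/(E+U) = s/(s+f).
u* = 2.68 / (2.68 + 44.8) = 2.68 / 47.48 = 5.64%.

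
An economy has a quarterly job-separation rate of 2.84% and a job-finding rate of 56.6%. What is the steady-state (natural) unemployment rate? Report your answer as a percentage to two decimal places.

At steady state the flows balance: s·E = f·U, so U/(E+U) = s/(s+f).
u* = 2.84 / (2.84 + 56.6) = 2.84 / 59.44 = 4.78%.

Steady-state unemployment rate ≈ 4.78%.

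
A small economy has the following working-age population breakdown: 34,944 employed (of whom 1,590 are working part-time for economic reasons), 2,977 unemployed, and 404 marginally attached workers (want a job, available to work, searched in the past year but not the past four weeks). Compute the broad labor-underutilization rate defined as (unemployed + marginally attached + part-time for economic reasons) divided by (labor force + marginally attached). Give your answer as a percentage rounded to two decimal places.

Broad underutilization rate ≈ 12.97%.

Labor force = 34,944 + 2,977 = 37,921.
Numerator = 2,977 + 404 + 1,590 = 4,971.
Denominator = 37,921 + 404 = 38,325.
Broad rate = 4,971 / 38,325 = 12.97%.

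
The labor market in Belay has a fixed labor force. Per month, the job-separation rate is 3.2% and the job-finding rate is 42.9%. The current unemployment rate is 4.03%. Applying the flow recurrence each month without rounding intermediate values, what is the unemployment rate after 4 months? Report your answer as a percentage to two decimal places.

With a fixed labor force, u_{t+1} = u_t + s·(1−u_t) − f·u_t = u_t·(1−s−f) + s.
Here 1−s−f = 0.539 and s = 0.032.
u_1 = 0.040300 × 0.539 + 0.032 = 0.053722.
u_2 = 0.053722 × 0.539 + 0.032 = 0.060956.
u_3 = 0.060956 × 0.539 + 0.032 = 0.064855.
u_4 = 0.064855 × 0.539 + 0.032 = 0.066957.

Unemployment rate after four months ≈ 6.70%.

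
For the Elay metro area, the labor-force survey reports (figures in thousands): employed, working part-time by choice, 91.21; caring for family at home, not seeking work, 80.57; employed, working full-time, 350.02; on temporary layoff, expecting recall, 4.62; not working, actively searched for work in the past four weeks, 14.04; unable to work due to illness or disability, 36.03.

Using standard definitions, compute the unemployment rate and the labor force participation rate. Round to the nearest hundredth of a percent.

Employed = 91.21 + 350.02 = 441.23 thousand.
Unemployed = 4.62 + 14.04 = 18.66 thousand (jobless and actively searching, or on temporary layoff).
Labor force = 441.23 + 18.66 = 459.89 thousand.
Not in labor force = 80.57 + 36.03 = 116.60 thousand (those not working and not actively searching are outside the labor force).
Civilian working-age population = 459.89 + 116.60 = 576.49 thousand.
Unemployment rate = 18.66 / 459.89 = 4.06%.
Labor force participation rate = 459.89 / 576.49 = 79.77%.

Unemployment rate ≈ 4.06%; labor force participation rate ≈ 79.77%.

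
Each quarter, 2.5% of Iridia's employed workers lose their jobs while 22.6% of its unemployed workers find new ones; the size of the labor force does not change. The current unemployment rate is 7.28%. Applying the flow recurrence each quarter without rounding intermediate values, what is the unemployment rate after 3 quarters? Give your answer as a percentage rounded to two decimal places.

Unemployment rate after three quarters ≈ 8.83%.

With a fixed labor force, u_{t+1} = u_t + s·(1−u_t) − f·u_t = u_t·(1−s−f) + s.
Here 1−s−f = 0.749 and s = 0.025.
u_1 = 0.072800 × 0.749 + 0.025 = 0.079527.
u_2 = 0.079527 × 0.749 + 0.025 = 0.084566.
u_3 = 0.084566 × 0.749 + 0.025 = 0.088340.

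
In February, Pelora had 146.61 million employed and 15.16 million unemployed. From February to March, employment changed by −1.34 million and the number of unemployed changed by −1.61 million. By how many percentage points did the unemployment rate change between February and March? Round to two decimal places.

February: labor force = 146.61 + 15.16 = 161.77; u = 15.16/161.77 = 9.37%.
March: labor force = 145.27 + 13.55 = 158.82; u = 13.55/158.82 = 8.53%.
Change = 8.53% − 9.37% = −0.84 pp.

The unemployment rate changed by −0.84 percentage points.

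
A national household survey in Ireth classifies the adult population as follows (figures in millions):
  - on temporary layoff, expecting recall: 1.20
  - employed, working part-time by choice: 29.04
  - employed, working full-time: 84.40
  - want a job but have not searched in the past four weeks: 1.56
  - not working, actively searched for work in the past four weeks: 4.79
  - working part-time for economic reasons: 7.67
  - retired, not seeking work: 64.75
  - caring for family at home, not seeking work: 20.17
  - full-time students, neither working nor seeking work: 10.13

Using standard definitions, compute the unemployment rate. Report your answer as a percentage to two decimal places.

Employed = 29.04 + 84.40 + 7.67 = 121.11 million (anyone who worked, including part-time for economic reasons, counts as employed).
Unemployed = 1.20 + 4.79 = 5.99 million (jobless and actively searching, or on temporary layoff).
Labor force = 121.11 + 5.99 = 127.10 million.
Unemployment rate = 5.99 / 127.10 = 4.71%.

Unemployment rate ≈ 4.71%.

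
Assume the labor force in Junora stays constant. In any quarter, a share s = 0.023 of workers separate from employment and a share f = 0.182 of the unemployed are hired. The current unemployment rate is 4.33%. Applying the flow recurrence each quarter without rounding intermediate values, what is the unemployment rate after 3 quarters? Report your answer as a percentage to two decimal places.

Unemployment rate after three quarters ≈ 7.76%.

With a fixed labor force, u_{t+1} = u_t + s·(1−u_t) − f·u_t = u_t·(1−s−f) + s.
Here 1−s−f = 0.795 and s = 0.023.
u_1 = 0.043300 × 0.795 + 0.023 = 0.057424.
u_2 = 0.057424 × 0.795 + 0.023 = 0.068652.
u_3 = 0.068652 × 0.795 + 0.023 = 0.077578.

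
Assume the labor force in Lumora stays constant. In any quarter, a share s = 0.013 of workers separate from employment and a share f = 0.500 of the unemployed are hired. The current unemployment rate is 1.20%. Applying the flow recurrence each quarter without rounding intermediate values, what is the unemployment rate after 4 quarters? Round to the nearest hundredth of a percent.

Unemployment rate after four quarters ≈ 2.46%.

With a fixed labor force, u_{t+1} = u_t + s·(1−u_t) − f·u_t = u_t·(1−s−f) + s.
Here 1−s−f = 0.487 and s = 0.013.
u_1 = 0.012000 × 0.487 + 0.013 = 0.018844.
u_2 = 0.018844 × 0.487 + 0.013 = 0.022177.
u_3 = 0.022177 × 0.487 + 0.013 = 0.023800.
u_4 = 0.023800 × 0.487 + 0.013 = 0.024591.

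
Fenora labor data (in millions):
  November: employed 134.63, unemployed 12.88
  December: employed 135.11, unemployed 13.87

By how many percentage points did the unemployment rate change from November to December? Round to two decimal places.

November: labor force = 134.63 + 12.88 = 147.51; u = 12.88/147.51 = 8.73%.
December: labor force = 135.11 + 13.87 = 148.98; u = 13.87/148.98 = 9.31%.
Change = 9.31% − 8.73% = +0.58 pp.

The unemployment rate changed by +0.58 percentage points.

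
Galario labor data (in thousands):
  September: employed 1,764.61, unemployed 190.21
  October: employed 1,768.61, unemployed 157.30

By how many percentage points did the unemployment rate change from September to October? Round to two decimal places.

September: labor force = 1,764.61 + 190.21 = 1,954.82; u = 190.21/1,954.82 = 9.73%.
October: labor force = 1,768.61 + 157.30 = 1,925.91; u = 157.30/1,925.91 = 8.17%.
Change = 8.17% − 9.73% = −1.56 pp.

The unemployment rate changed by −1.56 percentage points.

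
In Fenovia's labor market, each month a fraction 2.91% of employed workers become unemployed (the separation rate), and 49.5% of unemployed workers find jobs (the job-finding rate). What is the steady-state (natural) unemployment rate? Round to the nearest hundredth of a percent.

At steady state the flows balance: s·E = f·U, so U/(E+U) = s/(s+f).
u* = 2.91 / (2.91 + 49.5) = 2.91 / 52.41 = 5.55%.

Steady-state unemployment rate ≈ 5.55%.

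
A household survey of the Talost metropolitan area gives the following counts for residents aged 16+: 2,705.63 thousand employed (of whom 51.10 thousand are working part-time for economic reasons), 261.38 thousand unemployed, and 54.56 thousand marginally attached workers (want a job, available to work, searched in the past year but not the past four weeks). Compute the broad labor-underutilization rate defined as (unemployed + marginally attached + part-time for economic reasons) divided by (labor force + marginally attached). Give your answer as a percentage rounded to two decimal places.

Labor force = 2,705.63 + 261.38 = 2,967.01 thousand.
Numerator = 261.38 + 54.56 + 51.10 = 367.04 thousand.
Denominator = 2,967.01 + 54.56 = 3,021.57 thousand.
Broad rate = 367.04 / 3,021.57 = 12.15%.

Broad underutilization rate ≈ 12.15%.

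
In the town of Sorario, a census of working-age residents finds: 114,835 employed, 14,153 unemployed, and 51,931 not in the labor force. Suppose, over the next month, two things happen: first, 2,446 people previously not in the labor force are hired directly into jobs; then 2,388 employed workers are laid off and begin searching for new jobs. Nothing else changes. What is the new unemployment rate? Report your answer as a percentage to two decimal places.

New unemployment rate ≈ 12.59%.

Initially, labor force = 114,835 + 14,153 = 128,988, so u = 14,153/128,988 = 10.97%.
After the first change, employed and labor force both rise by 2,446; unemployed unchanged → E = 117,281, U = 14,153, labor force = 131,434.
After the second change, employed falls and unemployed rises by 2,388; labor force unchanged → E = 114,893, U = 16,541, labor force = 131,434.
New unemployment rate = 16,541 / 131,434 = 12.59%.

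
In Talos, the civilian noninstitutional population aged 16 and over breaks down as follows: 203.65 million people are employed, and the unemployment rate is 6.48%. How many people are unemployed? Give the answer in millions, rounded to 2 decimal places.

About 14.11 million are unemployed.

Let U be the number unemployed. The labor force is E + U, and U/(E+U) = 0.0648.
So U = 0.0648 × 203.65 / (1 − 0.0648) = 13.1965 / 0.9352 ≈ 14.11 million.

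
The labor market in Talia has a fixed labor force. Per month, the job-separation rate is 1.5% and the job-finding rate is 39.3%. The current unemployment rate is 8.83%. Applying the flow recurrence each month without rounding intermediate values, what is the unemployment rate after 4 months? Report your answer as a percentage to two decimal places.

Unemployment rate after four months ≈ 4.31%.

With a fixed labor force, u_{t+1} = u_t + s·(1−u_t) − f·u_t = u_t·(1−s−f) + s.
Here 1−s−f = 0.592 and s = 0.015.
u_1 = 0.088300 × 0.592 + 0.015 = 0.067274.
u_2 = 0.067274 × 0.592 + 0.015 = 0.054826.
u_3 = 0.054826 × 0.592 + 0.015 = 0.047457.
u_4 = 0.047457 × 0.592 + 0.015 = 0.043095.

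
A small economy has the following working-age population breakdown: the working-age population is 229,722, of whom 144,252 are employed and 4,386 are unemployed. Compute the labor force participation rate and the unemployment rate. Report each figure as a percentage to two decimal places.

Labor force participation rate ≈ 64.70%; unemployment rate ≈ 2.95%.

Labor force = employed + unemployed = 144,252 + 4,386 = 148,638.
Unemployment rate = 4,386 / 148,638 = 2.95%.
Labor force participation rate = 148,638 / 229,722 = 64.70%.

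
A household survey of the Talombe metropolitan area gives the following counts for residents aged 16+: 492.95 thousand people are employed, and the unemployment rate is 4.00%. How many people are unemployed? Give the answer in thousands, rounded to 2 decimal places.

Let U be the number unemployed. The labor force is E + U, and U/(E+U) = 0.0400.
So U = 0.0400 × 492.95 / (1 − 0.0400) = 19.7180 / 0.9600 ≈ 20.54 thousand.

About 20.54 thousand are unemployed.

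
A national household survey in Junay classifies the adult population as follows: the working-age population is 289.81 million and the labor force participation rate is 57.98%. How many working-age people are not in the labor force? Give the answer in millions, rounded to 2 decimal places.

Share not in the labor force = 1 − 0.5798 = 0.4202.
Not in labor force = 0.4202 × 289.81 ≈ 121.78 million.

About 121.78 million are not in the labor force.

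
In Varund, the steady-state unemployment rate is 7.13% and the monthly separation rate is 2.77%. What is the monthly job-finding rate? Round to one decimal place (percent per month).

Job-finding rate ≈ 36.1% per month.

From u* = s/(s+f): f = s·(1−u)/u.
f = 2.77 × (1 − 0.0713) / 0.0713 = 2.5725 / 0.0713 ≈ 36.1% per month.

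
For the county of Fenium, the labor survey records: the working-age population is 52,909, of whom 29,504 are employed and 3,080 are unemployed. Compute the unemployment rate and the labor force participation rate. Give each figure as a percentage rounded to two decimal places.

Labor force = employed + unemployed = 29,504 + 3,080 = 32,584.
Unemployment rate = 3,080 / 32,584 = 9.45%.
Labor force participation rate = 32,584 / 52,909 = 61.58%.

Unemployment rate ≈ 9.45%; labor force participation rate ≈ 61.58%.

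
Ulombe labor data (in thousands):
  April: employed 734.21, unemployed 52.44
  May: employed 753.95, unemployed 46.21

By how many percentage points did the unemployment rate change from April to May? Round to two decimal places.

April: labor force = 734.21 + 52.44 = 786.65; u = 52.44/786.65 = 6.67%.
May: labor force = 753.95 + 46.21 = 800.16; u = 46.21/800.16 = 5.78%.
Change = 5.78% − 6.67% = −0.89 pp.

The unemployment rate changed by −0.89 percentage points.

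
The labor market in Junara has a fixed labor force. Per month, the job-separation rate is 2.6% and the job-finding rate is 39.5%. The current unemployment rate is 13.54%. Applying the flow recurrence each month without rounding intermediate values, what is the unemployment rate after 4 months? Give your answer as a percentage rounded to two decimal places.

Unemployment rate after four months ≈ 7.00%.

With a fixed labor force, u_{t+1} = u_t + s·(1−u_t) − f·u_t = u_t·(1−s−f) + s.
Here 1−s−f = 0.579 and s = 0.026.
u_1 = 0.135400 × 0.579 + 0.026 = 0.104397.
u_2 = 0.104397 × 0.579 + 0.026 = 0.086446.
u_3 = 0.086446 × 0.579 + 0.026 = 0.076052.
u_4 = 0.076052 × 0.579 + 0.026 = 0.070034.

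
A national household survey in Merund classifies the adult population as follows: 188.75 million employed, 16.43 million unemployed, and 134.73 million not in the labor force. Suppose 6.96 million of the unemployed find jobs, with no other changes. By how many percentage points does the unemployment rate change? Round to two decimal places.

The unemployment rate changes by −3.39 percentage points.

Initially, labor force = 188.75 + 16.43 = 205.18 million, so u = 16.43/205.18 = 8.01%.
After the change, unemployed falls and employed rises by 6.96; labor force unchanged → E = 195.71, U = 9.47, labor force = 205.18 million.
New unemployment rate = 9.47 / 205.18 = 4.62%.
Change = 4.62% − 8.01% = −3.39 percentage points.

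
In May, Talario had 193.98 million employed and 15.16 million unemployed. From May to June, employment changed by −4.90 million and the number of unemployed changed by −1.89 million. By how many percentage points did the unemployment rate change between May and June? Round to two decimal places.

The unemployment rate changed by −0.69 percentage points.

May: labor force = 193.98 + 15.16 = 209.14; u = 15.16/209.14 = 7.25%.
June: labor force = 189.08 + 13.27 = 202.35; u = 13.27/202.35 = 6.56%.
Change = 6.56% − 7.25% = −0.69 pp.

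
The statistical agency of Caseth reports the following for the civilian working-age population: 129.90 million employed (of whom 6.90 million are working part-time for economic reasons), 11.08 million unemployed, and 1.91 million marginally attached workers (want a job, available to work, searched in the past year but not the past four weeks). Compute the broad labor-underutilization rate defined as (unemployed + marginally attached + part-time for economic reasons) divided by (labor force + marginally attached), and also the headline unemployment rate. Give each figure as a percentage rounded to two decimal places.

Labor force = 129.90 + 11.08 = 140.98 million.
Numerator = 11.08 + 1.91 + 6.90 = 19.89 million.
Denominator = 140.98 + 1.91 = 142.89 million.
Broad rate = 19.89 / 142.89 = 13.92%.
Headline unemployment rate = 11.08 / 140.98 = 7.86%.

Broad underutilization rate ≈ 13.92%; headline unemployment rate ≈ 7.86%.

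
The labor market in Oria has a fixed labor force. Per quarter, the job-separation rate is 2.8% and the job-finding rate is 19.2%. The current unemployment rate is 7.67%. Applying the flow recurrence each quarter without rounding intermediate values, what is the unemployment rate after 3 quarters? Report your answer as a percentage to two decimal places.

Unemployment rate after three quarters ≈ 10.33%.

With a fixed labor force, u_{t+1} = u_t + s·(1−u_t) − f·u_t = u_t·(1−s−f) + s.
Here 1−s−f = 0.780 and s = 0.028.
u_1 = 0.076700 × 0.780 + 0.028 = 0.087826.
u_2 = 0.087826 × 0.780 + 0.028 = 0.096504.
u_3 = 0.096504 × 0.780 + 0.028 = 0.103273.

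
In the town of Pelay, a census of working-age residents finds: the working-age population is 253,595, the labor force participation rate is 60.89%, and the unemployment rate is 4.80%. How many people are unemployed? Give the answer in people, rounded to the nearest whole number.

Labor force = 0.6089 × 253,595 = 154,414.
Unemployed = 0.0480 × 154,414 ≈ 7,412.

About 7,412 are unemployed.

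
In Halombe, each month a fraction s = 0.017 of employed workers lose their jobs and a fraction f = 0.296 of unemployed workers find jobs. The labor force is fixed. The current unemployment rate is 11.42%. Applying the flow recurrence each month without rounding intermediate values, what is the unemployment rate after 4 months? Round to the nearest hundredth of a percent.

Unemployment rate after four months ≈ 6.77%.

With a fixed labor force, u_{t+1} = u_t + s·(1−u_t) − f·u_t = u_t·(1−s−f) + s.
Here 1−s−f = 0.687 and s = 0.017.
u_1 = 0.114200 × 0.687 + 0.017 = 0.095455.
u_2 = 0.095455 × 0.687 + 0.017 = 0.082578.
u_3 = 0.082578 × 0.687 + 0.017 = 0.073731.
u_4 = 0.073731 × 0.687 + 0.017 = 0.067653.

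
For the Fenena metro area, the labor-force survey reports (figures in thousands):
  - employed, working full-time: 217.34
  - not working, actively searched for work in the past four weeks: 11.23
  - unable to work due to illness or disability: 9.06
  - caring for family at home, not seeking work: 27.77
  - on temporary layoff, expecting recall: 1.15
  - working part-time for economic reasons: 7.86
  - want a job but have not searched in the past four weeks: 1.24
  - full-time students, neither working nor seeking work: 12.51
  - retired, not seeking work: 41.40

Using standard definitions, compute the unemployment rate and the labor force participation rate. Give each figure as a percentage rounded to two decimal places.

Unemployment rate ≈ 5.21%; labor force participation rate ≈ 72.09%.

Employed = 217.34 + 7.86 = 225.20 thousand (anyone who worked, including part-time for economic reasons, counts as employed).
Unemployed = 11.23 + 1.15 = 12.38 thousand (jobless and actively searching, or on temporary layoff).
Labor force = 225.20 + 12.38 = 237.58 thousand.
Not in labor force = 9.06 + 27.77 + 1.24 + 12.51 + 41.40 = 91.98 thousand (those not working and not actively searching are outside the labor force — including those who want a job but have given up searching).
Civilian working-age population = 237.58 + 91.98 = 329.56 thousand.
Unemployment rate = 12.38 / 237.58 = 5.21%.
Labor force participation rate = 237.58 / 329.56 = 72.09%.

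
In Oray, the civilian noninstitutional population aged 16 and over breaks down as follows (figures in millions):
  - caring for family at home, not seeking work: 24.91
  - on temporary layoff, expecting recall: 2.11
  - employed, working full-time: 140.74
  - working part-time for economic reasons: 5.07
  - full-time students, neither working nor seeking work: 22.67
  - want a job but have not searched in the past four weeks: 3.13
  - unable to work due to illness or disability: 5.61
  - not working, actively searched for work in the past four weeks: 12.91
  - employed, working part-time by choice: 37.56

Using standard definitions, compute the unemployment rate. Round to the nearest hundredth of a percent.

Employed = 140.74 + 5.07 + 37.56 = 183.37 million (anyone who worked, including part-time for economic reasons, counts as employed).
Unemployed = 2.11 + 12.91 = 15.02 million (jobless and actively searching, or on temporary layoff).
Labor force = 183.37 + 15.02 = 198.39 million.
Unemployment rate = 15.02 / 198.39 = 7.57%.

Unemployment rate ≈ 7.57%.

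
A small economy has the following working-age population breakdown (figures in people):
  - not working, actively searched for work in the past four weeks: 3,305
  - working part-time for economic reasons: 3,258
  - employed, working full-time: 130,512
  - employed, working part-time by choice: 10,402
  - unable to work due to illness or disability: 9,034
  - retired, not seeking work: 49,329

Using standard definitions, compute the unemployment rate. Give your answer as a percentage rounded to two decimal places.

Employed = 3,258 + 130,512 + 10,402 = 144,172 (anyone who worked, including part-time for economic reasons, counts as employed).
Unemployed = 3,305.
Labor force = 144,172 + 3,305 = 147,477.
Unemployment rate = 3,305 / 147,477 = 2.24%.

Unemployment rate ≈ 2.24%.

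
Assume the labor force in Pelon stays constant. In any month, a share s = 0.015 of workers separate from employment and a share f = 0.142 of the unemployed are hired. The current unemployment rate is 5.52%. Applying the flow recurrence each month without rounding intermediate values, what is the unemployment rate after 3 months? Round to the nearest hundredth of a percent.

With a fixed labor force, u_{t+1} = u_t + s·(1−u_t) − f·u_t = u_t·(1−s−f) + s.
Here 1−s−f = 0.843 and s = 0.015.
u_1 = 0.055200 × 0.843 + 0.015 = 0.061534.
u_2 = 0.061534 × 0.843 + 0.015 = 0.066873.
u_3 = 0.066873 × 0.843 + 0.015 = 0.071374.

Unemployment rate after three months ≈ 7.14%.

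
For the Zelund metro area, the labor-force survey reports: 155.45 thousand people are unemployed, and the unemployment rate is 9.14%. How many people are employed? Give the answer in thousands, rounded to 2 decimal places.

Labor force = U / u = 155.45 / 0.0914 ≈ 1,700.77 thousand.
Employed = labor force − unemployed = 1,700.77 − 155.45 = 1,545.32 thousand.

About 1,545.32 thousand are employed.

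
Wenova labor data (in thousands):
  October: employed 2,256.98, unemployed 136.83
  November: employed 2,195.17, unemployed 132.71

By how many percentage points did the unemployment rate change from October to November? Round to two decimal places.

October: labor force = 2,256.98 + 136.83 = 2,393.81; u = 136.83/2,393.81 = 5.72%.
November: labor force = 2,195.17 + 132.71 = 2,327.88; u = 132.71/2,327.88 = 5.70%.
Change = 5.70% − 5.72% = −0.02 pp.

The unemployment rate changed by −0.02 percentage points.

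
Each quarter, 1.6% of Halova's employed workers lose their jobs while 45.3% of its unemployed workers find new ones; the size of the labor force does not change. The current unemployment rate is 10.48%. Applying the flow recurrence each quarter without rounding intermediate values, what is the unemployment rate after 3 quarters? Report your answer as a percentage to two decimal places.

With a fixed labor force, u_{t+1} = u_t + s·(1−u_t) − f·u_t = u_t·(1−s−f) + s.
Here 1−s−f = 0.531 and s = 0.016.
u_1 = 0.104800 × 0.531 + 0.016 = 0.071649.
u_2 = 0.071649 × 0.531 + 0.016 = 0.054046.
u_3 = 0.054046 × 0.531 + 0.016 = 0.044698.

Unemployment rate after three quarters ≈ 4.47%.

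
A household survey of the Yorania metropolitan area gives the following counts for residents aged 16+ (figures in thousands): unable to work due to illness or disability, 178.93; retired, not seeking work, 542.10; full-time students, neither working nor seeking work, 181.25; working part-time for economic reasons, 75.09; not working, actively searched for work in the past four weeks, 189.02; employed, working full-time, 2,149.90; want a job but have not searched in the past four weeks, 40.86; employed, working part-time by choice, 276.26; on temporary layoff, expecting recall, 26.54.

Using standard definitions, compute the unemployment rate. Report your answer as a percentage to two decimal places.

Unemployment rate ≈ 7.93%.

Employed = 75.09 + 2,149.90 + 276.26 = 2,501.25 thousand (anyone who worked, including part-time for economic reasons, counts as employed).
Unemployed = 189.02 + 26.54 = 215.56 thousand (jobless and actively searching, or on temporary layoff).
Labor force = 2,501.25 + 215.56 = 2,716.81 thousand.
Unemployment rate = 215.56 / 2,716.81 = 7.93%.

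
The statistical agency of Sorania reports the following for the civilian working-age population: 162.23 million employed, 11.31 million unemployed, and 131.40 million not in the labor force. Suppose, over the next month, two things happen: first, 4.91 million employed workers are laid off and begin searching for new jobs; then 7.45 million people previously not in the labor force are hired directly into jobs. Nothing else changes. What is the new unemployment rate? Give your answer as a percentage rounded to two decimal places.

New unemployment rate ≈ 8.96%.

Initially, labor force = 162.23 + 11.31 = 173.54 million, so u = 11.31/173.54 = 6.52%.
After the first change, employed falls and unemployed rises by 4.91; labor force unchanged → E = 157.32, U = 16.22, labor force = 173.54 million.
After the second change, employed and labor force both rise by 7.45; unemployed unchanged → E = 164.77, U = 16.22, labor force = 180.99 million.
New unemployment rate = 16.22 / 180.99 = 8.96%.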